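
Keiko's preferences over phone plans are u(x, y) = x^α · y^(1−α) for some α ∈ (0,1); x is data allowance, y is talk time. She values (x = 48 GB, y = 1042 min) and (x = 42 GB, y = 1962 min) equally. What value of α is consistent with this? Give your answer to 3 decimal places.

α ≈ 0.826

Set the two utilities equal: 48^α·1042^(1−α) = 42^α·1962^(1−α).
Taking logs: α·ln 48 + (1−α)·ln 1042 = α·ln 42 + (1−α)·ln 1962, i.e. α·0.133531 = (1−α)·0.632822.
So α/(1−α) = (0.632822)/(0.133531) = 4.739139, and α = 4.739139/5.739139 ≈ 0.826.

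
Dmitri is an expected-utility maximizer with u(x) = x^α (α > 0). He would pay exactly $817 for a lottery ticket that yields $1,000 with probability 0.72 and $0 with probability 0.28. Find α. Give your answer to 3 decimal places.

EU(lottery) = 0.72·1000^α + 0.28·0 = 0.72·1000^α.
Indifference: 817^α = 0.72·1000^α, so (817/1000)^α = 0.72.
Taking logs: α·ln(817/1000) = ln(0.72), so α = -0.328504 / -0.202116 ≈ 1.625.

α ≈ 1.625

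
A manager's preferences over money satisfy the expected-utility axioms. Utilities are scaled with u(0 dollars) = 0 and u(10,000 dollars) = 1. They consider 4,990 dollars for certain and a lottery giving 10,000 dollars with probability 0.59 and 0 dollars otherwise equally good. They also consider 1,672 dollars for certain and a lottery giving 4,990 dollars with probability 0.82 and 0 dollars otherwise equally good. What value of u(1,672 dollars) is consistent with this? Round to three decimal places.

0.484

First, u(4,990 dollars) = 0.59·u(10,000 dollars) + 0.41·u(0 dollars) = 0.59.
The second indifference gives u(1,672 dollars) = 0.82·u(4,990 dollars) + 0.18·u(0 dollars) = 0.82·0.59 + 0.18·0.00 = 0.4838.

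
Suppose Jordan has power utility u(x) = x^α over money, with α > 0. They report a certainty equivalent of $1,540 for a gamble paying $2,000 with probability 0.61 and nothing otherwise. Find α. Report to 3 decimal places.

α ≈ 1.891

The lottery's expected utility is 0.61·u(2000) + 0.39·u(0) = 0.61·2000^α (since u(0) = 0 for α > 0).
Indifference: 1540^α = 0.61·2000^α, so (1540/2000)^α = 0.61.
α = ln(0.61) / ln(1540/2000) = -0.494296/-0.261365 ≈ 1.891.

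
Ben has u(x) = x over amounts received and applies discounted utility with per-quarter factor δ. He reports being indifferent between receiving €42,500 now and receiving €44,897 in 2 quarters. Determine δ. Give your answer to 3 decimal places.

Indifference means u(42500) = δ^2 · u(44897), so δ^2 = u(42500)/u(44897).
With u(x) = x: δ^2 = 42500/44897 = 0.94661.
Hence δ = (0.94661)^(1/2) = 0.97294.

δ ≈ 0.973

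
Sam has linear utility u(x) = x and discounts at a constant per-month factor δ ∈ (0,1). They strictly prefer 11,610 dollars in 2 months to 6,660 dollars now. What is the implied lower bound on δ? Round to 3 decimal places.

δ > 0.757

The preference means 6660 < δ^2·11610.
Dividing by 11610: δ^2 > 0.57364. Both sides are positive, so the square root keeps the direction.
δ > (6660/11610)^(1/2) ≈ 0.757.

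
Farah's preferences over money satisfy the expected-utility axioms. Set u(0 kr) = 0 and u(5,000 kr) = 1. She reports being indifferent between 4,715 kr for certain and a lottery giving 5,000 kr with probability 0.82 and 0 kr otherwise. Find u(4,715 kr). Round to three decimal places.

0.820

u(4,715 kr) equals the lottery's expected utility: 0.82·1 + 0.18·0 = 0.82.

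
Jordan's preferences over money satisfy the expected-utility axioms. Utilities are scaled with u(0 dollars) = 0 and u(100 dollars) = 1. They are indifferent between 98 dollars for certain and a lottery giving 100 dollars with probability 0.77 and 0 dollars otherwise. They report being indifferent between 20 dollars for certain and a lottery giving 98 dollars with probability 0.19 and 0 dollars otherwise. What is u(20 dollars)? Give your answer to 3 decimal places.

The first gamble pins u(98 dollars): it must equal 0.77·1 + 0.23·0 = 0.77.
The second indifference gives u(20 dollars) = 0.19·u(98 dollars) + 0.81·u(0 dollars) = 0.19·0.77 + 0.81·0.00 = 0.1463.

0.146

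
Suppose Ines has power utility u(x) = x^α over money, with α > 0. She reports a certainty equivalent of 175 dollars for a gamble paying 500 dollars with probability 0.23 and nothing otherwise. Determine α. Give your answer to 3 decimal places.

EU(lottery) = 0.23·500^α + 0.77·0 = 0.23·500^α.
Indifference: 175^α = 0.23·500^α, so (175/500)^α = 0.23.
Taking logs: α·ln(175/500) = ln(0.23), so α = -1.469676 / -1.049822 ≈ 1.400.

α ≈ 1.400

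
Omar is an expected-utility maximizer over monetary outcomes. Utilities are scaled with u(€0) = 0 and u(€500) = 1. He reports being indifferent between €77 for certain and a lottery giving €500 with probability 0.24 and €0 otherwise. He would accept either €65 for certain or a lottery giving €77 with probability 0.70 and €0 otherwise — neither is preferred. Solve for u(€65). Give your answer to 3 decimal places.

0.168

The first gamble pins u(€77): it must equal 0.24·1 + 0.76·0 = 0.24.
Then u(€65) = 0.70·u(€77) + 0.30·u(€0) = 0.70·0.24 + 0.30·0.00 = 0.1680.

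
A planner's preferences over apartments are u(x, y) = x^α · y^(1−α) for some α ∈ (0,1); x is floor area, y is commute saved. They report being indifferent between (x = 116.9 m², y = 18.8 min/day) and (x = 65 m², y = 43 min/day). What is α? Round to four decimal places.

The Cobb–Douglas utilities coincide, so 116.9^α·18.8^(1−α) = 65^α·43^(1−α).
Taking logs: α·ln 116.9 + (1−α)·ln 18.8 = α·ln 65 + (1−α)·ln 43, i.e. α·0.5869316 = (1−α)·0.8273432.
So α/(1−α) = (0.8273432)/(0.5869316) = 1.4096075, and α = 1.4096075/2.4096075 ≈ 0.5850.

α ≈ 0.5850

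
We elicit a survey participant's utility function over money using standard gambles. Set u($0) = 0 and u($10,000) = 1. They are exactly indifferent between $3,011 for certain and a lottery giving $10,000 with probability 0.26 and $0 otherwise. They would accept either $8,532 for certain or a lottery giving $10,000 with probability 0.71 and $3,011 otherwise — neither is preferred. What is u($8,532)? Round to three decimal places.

0.785

First, u($3,011) = 0.26·u($10,000) + 0.74·u($0) = 0.26.
Chaining: u($8,532) = 0.71·1.00 + 0.29·0.26 = 0.7854.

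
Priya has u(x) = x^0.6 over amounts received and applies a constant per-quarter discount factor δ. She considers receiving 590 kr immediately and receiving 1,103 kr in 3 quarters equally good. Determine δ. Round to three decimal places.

δ ≈ 0.882

Indifference means u(590) = δ^3 · u(1103), so δ^3 = u(590)/u(1103).
With u(x) = x^0.6: δ^3 = 590^0.6/1103^0.6 = (590/1103)^0.6 = 0.68701.
So δ = 0.68701^(1/3) ≈ 0.882.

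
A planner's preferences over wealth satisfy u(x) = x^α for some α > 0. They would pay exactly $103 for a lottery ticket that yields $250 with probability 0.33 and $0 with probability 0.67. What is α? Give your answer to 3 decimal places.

The lottery's expected utility is 0.33·u(250) + 0.67·u(0) = 0.33·250^α (since u(0) = 0 for α > 0).
Setting u(103) equal to that: 103^α = 0.33·250^α ⇒ (103/250)^α = 0.33.
Take logs: α = ln 0.33 / ln(103/250) ≈ 1.25028.

α ≈ 1.250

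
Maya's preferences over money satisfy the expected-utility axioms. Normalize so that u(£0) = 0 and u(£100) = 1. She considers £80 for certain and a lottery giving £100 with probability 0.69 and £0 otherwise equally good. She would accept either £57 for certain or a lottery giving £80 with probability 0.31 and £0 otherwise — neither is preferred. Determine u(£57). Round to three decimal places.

0.214

From the first indifference, u(£80) = 0.69·u(£100) + 0.31·u(£0) = 0.69·1 + 0.31·0 = 0.69.
Then u(£57) = 0.31·u(£80) + 0.69·u(£0) = 0.31·0.69 + 0.69·0.00 = 0.2139.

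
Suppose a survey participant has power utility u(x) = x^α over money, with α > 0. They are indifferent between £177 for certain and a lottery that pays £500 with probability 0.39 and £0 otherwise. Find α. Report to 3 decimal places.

α ≈ 0.907

Since u(0) = 0, the lottery's EU is 0.39·500^α.
Setting u(177) equal to that: 177^α = 0.39·500^α ⇒ (177/500)^α = 0.39.
Taking logs: α·ln(177/500) = ln(0.39), so α = -0.941609 / -1.038458 ≈ 0.907.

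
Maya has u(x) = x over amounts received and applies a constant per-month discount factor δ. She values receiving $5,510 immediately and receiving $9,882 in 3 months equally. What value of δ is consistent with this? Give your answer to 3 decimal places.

δ ≈ 0.823

Indifference means u(5510) = δ^3 · u(9882), so δ^3 = u(5510)/u(9882).
With u(x) = x: δ^3 = 5510/9882 = 0.55758.
So δ = 0.55758^(1/3) ≈ 0.823.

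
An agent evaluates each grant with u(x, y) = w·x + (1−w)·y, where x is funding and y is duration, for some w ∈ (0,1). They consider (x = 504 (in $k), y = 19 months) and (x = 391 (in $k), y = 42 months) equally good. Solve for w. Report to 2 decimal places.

w = 0.17

Equating utilities: w·504 + (1−w)·19 = w·391 + (1−w)·42.
Rearranging, 113·w − 23·(1−w) = 0.
So w/(1−w) = 23/113 = 0.2035, giving w = 23/(113+23) = 0.17.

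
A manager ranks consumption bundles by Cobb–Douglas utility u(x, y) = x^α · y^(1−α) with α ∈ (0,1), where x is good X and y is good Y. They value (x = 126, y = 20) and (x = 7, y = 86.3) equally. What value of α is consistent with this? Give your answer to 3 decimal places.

The Cobb–Douglas utilities coincide, so 126^α·20^(1−α) = 7^α·86.3^(1−α).
Taking logs: α·ln 126 + (1−α)·ln 20 = α·ln 7 + (1−α)·ln 86.3, i.e. α·2.890372 = (1−α)·1.462097.
Thus α·(4.352469) = 1.462097, so α = 1.462097/4.352469 ≈ 0.336.

α ≈ 0.336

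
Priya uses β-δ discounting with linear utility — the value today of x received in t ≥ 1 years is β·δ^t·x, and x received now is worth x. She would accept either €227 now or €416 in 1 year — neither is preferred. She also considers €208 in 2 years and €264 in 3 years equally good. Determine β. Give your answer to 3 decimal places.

β ≈ 0.693

Both payoffs in the second observation are in the future, so β drops out: δ^2·208 = δ^3·264 ⇒ δ = 208/264 = 0.78788.
Now use the now-vs-future pair: 227 = β·δ·416 gives β = 227/(0.78788·416) ≈ 0.693.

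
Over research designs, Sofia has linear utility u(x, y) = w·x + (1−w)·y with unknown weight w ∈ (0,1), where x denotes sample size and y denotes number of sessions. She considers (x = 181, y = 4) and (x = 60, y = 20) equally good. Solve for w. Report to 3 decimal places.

w = 0.117

Indifference: w·181 + (1−w)·4 = w·60 + (1−w)·20.
w·(181−60) = (1−w)·(20−4), i.e. w·121 = (1−w)·16.
So w/(1−w) = 16/121 = 0.1322, giving w = 16/(121+16) = 0.117.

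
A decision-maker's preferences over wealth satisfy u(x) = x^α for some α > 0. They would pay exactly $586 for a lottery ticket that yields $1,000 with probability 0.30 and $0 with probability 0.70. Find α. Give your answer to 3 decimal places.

The lottery's expected utility is 0.30·u(1000) + 0.70·u(0) = 0.30·1000^α (since u(0) = 0 for α > 0).
Indifference: 586^α = 0.30·1000^α, so (586/1000)^α = 0.30.
Taking logs: α·ln(586/1000) = ln(0.30), so α = -1.203973 / -0.534435 ≈ 2.253.

α ≈ 2.253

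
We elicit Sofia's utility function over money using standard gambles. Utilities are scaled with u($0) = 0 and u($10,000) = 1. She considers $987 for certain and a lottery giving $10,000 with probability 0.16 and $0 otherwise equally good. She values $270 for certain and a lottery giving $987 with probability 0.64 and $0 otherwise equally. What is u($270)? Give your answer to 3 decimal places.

0.102

From the first indifference, u($987) = 0.16·u($10,000) + 0.84·u($0) = 0.16·1 + 0.84·0 = 0.16.
Chaining: u($270) = 0.64·0.16 + 0.36·0.00 = 0.1024.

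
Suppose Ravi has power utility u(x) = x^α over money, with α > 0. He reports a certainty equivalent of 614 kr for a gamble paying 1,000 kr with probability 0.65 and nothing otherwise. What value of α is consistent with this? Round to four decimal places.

α ≈ 0.8832

Since u(0) = 0, the lottery's EU is 0.65·1000^α.
Indifference: 614^α = 0.65·1000^α, so (614/1000)^α = 0.65.
α = ln(0.65) / ln(614/1000) = -0.4307829/-0.4877604 ≈ 0.8832.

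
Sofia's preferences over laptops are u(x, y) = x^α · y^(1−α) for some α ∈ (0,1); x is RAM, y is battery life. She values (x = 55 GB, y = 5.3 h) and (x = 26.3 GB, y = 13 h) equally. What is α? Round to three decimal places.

α ≈ 0.549

Set the two utilities equal: 55^α·5.3^(1−α) = 26.3^α·13^(1−α).
Rearrange to (55/26.3)^α = (13/5.3)^(1−α) and take logs: α·0.737764 = (1−α)·0.897243.
With A = 0.737764 and B = 0.897243: α·A = (1−α)·B, so α = B/(A+B) = 0.897243/1.635007 ≈ 0.549.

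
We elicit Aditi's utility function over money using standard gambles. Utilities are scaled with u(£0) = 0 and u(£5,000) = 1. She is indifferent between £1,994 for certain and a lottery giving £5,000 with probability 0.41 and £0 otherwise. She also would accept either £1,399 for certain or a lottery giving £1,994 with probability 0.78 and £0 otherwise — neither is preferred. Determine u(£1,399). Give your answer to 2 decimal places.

The first gamble pins u(£1,994): it must equal 0.41·1 + 0.59·0 = 0.41.
Chaining: u(£1,399) = 0.78·0.41 + 0.22·0.00 = 0.3198.

0.32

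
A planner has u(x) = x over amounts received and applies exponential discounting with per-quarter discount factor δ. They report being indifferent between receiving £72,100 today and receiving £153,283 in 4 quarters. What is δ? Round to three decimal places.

δ ≈ 0.828

Indifference means u(72100) = δ^4 · u(153283), so δ^4 = u(72100)/u(153283).
With u(x) = x: δ^4 = 72100/153283 = 0.47037.
Hence δ = (0.47037)^(1/4) = 0.82815.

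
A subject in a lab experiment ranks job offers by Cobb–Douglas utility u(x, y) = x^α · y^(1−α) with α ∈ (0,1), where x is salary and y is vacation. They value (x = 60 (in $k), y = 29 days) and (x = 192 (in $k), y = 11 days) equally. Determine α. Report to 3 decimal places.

Indifference: 60^α · 29^(1−α) = 192^α · 11^(1−α).
(60/192)^α = (11/29)^(1−α); take logs: α·ln(60/192) = (1−α)·ln(11/29), i.e. α·-1.163151 = (1−α)·-0.969401.
Thus α·(-2.132552) = -0.969401, so α = -0.969401/-2.132552 ≈ 0.455.

α ≈ 0.455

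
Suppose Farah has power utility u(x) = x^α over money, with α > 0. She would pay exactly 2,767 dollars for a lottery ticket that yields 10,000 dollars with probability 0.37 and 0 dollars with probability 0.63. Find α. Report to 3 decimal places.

Since u(0) = 0, the lottery's EU is 0.37·10000^α.
Equating: 2767^α = 0.37·10000^α, i.e. 0.2767^α = 0.37.
Take logs: α = ln 0.37 / ln(2767/10000) ≈ 0.77384.

α ≈ 0.774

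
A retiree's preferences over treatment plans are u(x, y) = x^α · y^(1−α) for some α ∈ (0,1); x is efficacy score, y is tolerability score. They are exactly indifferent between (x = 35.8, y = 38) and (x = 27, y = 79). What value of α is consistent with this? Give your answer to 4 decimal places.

α ≈ 0.7218

Set the two utilities equal: 35.8^α·38^(1−α) = 27^α·79^(1−α).
Taking logs: α·ln 35.8 + (1−α)·ln 38 = α·ln 27 + (1−α)·ln 79, i.e. α·0.2821110 = (1−α)·0.7318617.
Thus α·(1.0139727) = 0.7318617, so α = 0.7318617/1.0139727 ≈ 0.7218.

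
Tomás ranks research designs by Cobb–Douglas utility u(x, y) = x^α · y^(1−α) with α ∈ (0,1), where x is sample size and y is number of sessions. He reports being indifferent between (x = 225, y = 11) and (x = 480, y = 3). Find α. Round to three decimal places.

The Cobb–Douglas utilities coincide, so 225^α·11^(1−α) = 480^α·3^(1−α).
Taking logs: α·ln 225 + (1−α)·ln 11 = α·ln 480 + (1−α)·ln 3, i.e. α·-0.757686 = (1−α)·-1.299283.
So α/(1−α) = (-1.299283)/(-0.757686) = 1.714804, and α = 1.714804/2.714804 ≈ 0.632.

α ≈ 0.632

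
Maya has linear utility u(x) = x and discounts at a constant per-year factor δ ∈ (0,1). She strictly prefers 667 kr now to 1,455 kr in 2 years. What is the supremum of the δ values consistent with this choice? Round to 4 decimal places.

Under u(x) = x this choice says 667 > δ^2·1455.
So δ^2 < 667/1455 = 0.45842; taking the square root of both positive sides preserves the inequality.
δ < (667/1455)^(1/2) ≈ 0.6771.

δ < 0.6771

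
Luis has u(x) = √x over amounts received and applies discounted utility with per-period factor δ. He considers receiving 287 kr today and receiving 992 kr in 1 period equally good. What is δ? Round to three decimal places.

Indifference means u(287) = δ · u(992), so δ = u(287)/u(992).
Since u(x) = √x, δ = √(287/992) = 0.53788.

δ ≈ 0.538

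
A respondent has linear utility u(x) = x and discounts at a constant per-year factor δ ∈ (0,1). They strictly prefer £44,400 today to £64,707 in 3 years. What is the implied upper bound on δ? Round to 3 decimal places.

The preference means 44400 > δ^3·64707.
So δ^3 < 44400/64707 = 0.68617; taking the cube root of both positive sides preserves the inequality.
δ < 0.68617^(1/3) = 0.882.

δ < 0.882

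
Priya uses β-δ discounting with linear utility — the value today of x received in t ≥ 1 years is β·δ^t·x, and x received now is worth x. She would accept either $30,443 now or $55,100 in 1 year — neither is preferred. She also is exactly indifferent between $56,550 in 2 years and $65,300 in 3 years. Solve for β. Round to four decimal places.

β ≈ 0.6380

Both payoffs in the second observation are in the future, so β drops out: δ^2·56550 = δ^3·65300 ⇒ δ = 56550/65300 = 0.86600.
The first indifference: 30443 = β·δ·55100, so β = 30443/(δ·55100) = 30443/(0.86600·55100) ≈ 0.6380.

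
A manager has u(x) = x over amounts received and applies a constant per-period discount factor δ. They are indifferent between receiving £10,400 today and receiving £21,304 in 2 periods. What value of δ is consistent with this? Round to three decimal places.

Indifference means u(10400) = δ^2 · u(21304), so δ^2 = u(10400)/u(21304).
With u(x) = x: δ^2 = 10400/21304 = 0.48817.
So δ = 0.48817^(1/2) ≈ 0.699.

δ ≈ 0.699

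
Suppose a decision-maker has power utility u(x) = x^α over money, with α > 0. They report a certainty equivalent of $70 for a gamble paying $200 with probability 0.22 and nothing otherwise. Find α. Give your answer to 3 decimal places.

Since u(0) = 0, the lottery's EU is 0.22·200^α.
Indifference: 70^α = 0.22·200^α, so (70/200)^α = 0.22.
Take logs: α = ln 0.22 / ln(70/200) ≈ 1.44227.

α ≈ 1.442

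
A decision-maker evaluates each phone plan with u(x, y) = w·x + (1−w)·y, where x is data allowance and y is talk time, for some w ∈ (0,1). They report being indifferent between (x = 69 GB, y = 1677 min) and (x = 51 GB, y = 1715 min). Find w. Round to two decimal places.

w = 0.68

Indifference: w·69 + (1−w)·1677 = w·51 + (1−w)·1715.
Collecting terms: w·18 = (1−w)·38.
The marginal rate of substitution is 38/18, so w = 38/(18+38) = 0.68.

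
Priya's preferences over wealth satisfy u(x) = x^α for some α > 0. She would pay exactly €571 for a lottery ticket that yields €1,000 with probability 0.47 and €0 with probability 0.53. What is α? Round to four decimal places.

α ≈ 1.3474

Since u(0) = 0, the lottery's EU is 0.47·1000^α.
Indifference: 571^α = 0.47·1000^α, so (571/1000)^α = 0.47.
Take logs: α = ln 0.47 / ln(571/1000) ≈ 1.347374.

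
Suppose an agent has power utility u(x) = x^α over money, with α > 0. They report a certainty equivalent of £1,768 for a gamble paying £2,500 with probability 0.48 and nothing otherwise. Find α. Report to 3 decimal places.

α ≈ 2.119

Since u(0) = 0, the lottery's EU is 0.48·2500^α.
Setting u(1768) equal to that: 1768^α = 0.48·2500^α ⇒ (1768/2500)^α = 0.48.
Take logs: α = ln 0.48 / ln(1768/2500) ≈ 2.11859.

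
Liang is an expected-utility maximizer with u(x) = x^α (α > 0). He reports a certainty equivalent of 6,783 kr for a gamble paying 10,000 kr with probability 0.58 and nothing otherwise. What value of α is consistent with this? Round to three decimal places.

α ≈ 1.403

Since u(0) = 0, the lottery's EU is 0.58·10000^α.
Indifference: 6783^α = 0.58·10000^α, so (6783/10000)^α = 0.58.
Taking logs: α·ln(6783/10000) = ln(0.58), so α = -0.544727 / -0.388166 ≈ 1.403.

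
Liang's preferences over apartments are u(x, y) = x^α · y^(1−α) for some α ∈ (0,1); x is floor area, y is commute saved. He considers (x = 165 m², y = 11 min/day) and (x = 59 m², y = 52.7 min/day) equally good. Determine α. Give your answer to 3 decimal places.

α ≈ 0.604

The Cobb–Douglas utilities coincide, so 165^α·11^(1−α) = 59^α·52.7^(1−α).
Taking logs: α·ln 165 + (1−α)·ln 11 = α·ln 59 + (1−α)·ln 52.7, i.e. α·1.028408 = (1−α)·1.566720.
So α/(1−α) = (1.566720)/(1.028408) = 1.523442, and α = 1.523442/2.523442 ≈ 0.604.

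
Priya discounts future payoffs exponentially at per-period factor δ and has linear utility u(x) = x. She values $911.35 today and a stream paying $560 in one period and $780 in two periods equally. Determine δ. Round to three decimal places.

δ ≈ 0.780

Equating present values: 911.35 = 560δ + 780δ².
Rearranged: 780δ² + 560δ − 911.35 = 0.
δ = (−560 + √(560² + 4·780·911.35)) / (2·780) = (−560 + √3157012.00) / 1560 ≈ 0.780.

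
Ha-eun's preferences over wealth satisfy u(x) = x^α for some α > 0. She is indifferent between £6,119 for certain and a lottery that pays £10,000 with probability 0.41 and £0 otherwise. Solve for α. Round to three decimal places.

Since u(0) = 0, the lottery's EU is 0.41·10000^α.
Setting u(6119) equal to that: 6119^α = 0.41·10000^α ⇒ (6119/10000)^α = 0.41.
Take logs: α = ln 0.41 / ln(6119/10000) ≈ 1.81519.

α ≈ 1.815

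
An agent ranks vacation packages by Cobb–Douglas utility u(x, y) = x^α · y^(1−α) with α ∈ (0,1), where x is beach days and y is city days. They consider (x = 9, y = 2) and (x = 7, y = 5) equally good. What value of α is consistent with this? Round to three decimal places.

α ≈ 0.785

Indifference: 9^α · 2^(1−α) = 7^α · 5^(1−α).
(9/7)^α = (5/2)^(1−α); take logs: α·ln(9/7) = (1−α)·ln(5/2), i.e. α·0.251314 = (1−α)·0.916291.
Thus α·(1.167605) = 0.916291, so α = 0.916291/1.167605 ≈ 0.785.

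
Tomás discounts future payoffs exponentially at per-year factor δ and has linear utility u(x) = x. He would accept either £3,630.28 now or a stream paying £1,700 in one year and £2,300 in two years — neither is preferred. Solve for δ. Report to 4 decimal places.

Equating present values: 3630.28 = 1700δ + 2300δ².
So 2300δ² + 1700δ − 3630.28 = 0.
δ = (−1700 + √(1700² + 4·2300·3630.28)) / (2·2300) = (−1700 + √36288576.00) / 4600 ≈ 0.9400.

δ ≈ 0.9400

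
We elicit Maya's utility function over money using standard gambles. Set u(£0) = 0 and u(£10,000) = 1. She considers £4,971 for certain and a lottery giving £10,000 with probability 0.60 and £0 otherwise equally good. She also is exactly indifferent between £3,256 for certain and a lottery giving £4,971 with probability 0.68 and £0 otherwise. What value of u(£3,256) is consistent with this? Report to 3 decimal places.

0.408

First, u(£4,971) = 0.60·u(£10,000) + 0.40·u(£0) = 0.60.
The second indifference gives u(£3,256) = 0.68·u(£4,971) + 0.32·u(£0) = 0.68·0.60 + 0.32·0.00 = 0.4080.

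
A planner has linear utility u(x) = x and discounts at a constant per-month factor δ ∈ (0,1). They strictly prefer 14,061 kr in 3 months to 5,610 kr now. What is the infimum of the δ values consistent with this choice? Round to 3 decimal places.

Comparing present values: 5610 < δ^3·14061.
So δ^3 > 5610/14061 = 0.39898; taking the cube root of both positive sides preserves the inequality.
δ > 0.39898^(1/3) = 0.736.

δ > 0.736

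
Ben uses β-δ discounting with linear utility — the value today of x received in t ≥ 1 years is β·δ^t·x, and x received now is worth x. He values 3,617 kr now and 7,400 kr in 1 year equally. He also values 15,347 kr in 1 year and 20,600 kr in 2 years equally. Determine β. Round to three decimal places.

β ≈ 0.656

From the later pair, β·δ^1·15347 = β·δ^2·20600; dividing through, δ = 15347/20600 = 0.74500.
Substituting δ into 3617 = β·δ·7400: β = 3617/(5513.000) ≈ 0.656.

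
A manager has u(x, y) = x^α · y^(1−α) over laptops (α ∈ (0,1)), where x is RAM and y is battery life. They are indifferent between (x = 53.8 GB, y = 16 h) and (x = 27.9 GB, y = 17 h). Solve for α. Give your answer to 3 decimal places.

The Cobb–Douglas utilities coincide, so 53.8^α·16^(1−α) = 27.9^α·17^(1−α).
(53.8/27.9)^α = (17/16)^(1−α); take logs: α·ln(53.8/27.9) = (1−α)·ln(17/16), i.e. α·0.656647 = (1−α)·0.060625.
So α/(1−α) = (0.060625)/(0.656647) = 0.092325, and α = 0.092325/1.092325 ≈ 0.085.

α ≈ 0.085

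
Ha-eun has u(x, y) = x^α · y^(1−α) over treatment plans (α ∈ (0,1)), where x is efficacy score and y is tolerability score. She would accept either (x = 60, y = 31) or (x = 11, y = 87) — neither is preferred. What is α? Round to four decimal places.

α ≈ 0.3782

The Cobb–Douglas utilities coincide, so 60^α·31^(1−α) = 11^α·87^(1−α).
Taking logs: α·ln 60 + (1−α)·ln 31 = α·ln 11 + (1−α)·ln 87, i.e. α·1.6964493 = (1−α)·1.0319209.
So α/(1−α) = (1.0319209)/(1.6964493) = 0.6082828, and α = 0.6082828/1.6082828 ≈ 0.3782.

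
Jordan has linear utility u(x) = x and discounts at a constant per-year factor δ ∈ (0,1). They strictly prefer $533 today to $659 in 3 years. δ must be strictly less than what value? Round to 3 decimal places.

δ < 0.932

Comparing present values: 533 > δ^3·659.
Hence δ^3 < 533/659 = 0.80880, and x ↦ x^(1/3) is increasing on (0,∞).
δ < 0.80880^(1/3) = 0.932.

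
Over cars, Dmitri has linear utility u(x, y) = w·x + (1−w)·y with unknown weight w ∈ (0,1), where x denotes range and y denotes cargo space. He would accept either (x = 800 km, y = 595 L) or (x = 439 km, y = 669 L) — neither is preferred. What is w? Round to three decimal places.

w = 0.170

u(800,595) = u(439,669) means w·800 + (1−w)·595 = w·439 + (1−w)·669.
Rearranging, 361·w − 74·(1−w) = 0.
So w/(1−w) = 74/361 = 0.2050, giving w = 74/(361+74) = 0.170.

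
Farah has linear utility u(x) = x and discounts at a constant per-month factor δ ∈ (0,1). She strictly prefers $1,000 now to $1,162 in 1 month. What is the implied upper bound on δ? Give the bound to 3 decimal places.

δ < 0.861

Comparing present values: 1000 > δ·1162.
So δ < 1000/1162 = 0.86059.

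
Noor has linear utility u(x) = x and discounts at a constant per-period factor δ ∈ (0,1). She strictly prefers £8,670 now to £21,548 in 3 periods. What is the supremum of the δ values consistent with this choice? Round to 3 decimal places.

Comparing present values: 8670 > δ^3·21548.
Hence δ^3 < 8670/21548 = 0.40236, and x ↦ x^(1/3) is increasing on (0,∞).
δ < (8670/21548)^(1/3) ≈ 0.738.

δ < 0.738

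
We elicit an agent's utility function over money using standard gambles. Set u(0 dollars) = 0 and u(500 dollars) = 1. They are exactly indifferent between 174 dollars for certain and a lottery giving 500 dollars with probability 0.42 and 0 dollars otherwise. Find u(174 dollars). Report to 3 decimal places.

0.420

u(174 dollars) equals the lottery's expected utility: 0.42·1 + 0.58·0 = 0.42.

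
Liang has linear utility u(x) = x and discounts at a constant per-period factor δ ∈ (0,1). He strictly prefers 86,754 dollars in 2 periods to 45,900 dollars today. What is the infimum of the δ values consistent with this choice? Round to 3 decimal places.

Under u(x) = x this choice says 45900 < δ^2·86754.
Hence δ^2 > 45900/86754 = 0.52908, and x ↦ x^(1/2) is increasing on (0,∞).
δ > (45900/86754)^(1/2) ≈ 0.727.

δ > 0.727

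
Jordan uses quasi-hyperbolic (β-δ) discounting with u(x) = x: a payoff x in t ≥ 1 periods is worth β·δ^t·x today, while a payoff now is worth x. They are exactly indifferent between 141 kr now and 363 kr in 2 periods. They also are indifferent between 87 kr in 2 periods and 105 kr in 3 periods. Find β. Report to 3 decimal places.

The second indifference involves only future payoffs, so β cancels: β·δ^2·87 = β·δ^3·105, giving δ = 87/105 = 0.82857.
The first indifference: 141 = β·δ^2·363, so β = 141/(δ^2·363) = 141/(0.68653·363) ≈ 0.566.

β ≈ 0.566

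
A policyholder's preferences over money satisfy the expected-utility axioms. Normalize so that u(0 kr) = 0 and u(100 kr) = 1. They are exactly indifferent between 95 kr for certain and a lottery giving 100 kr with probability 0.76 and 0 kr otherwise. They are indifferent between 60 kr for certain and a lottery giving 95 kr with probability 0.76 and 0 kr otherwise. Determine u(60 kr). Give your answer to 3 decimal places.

From the first indifference, u(95 kr) = 0.76·u(100 kr) + 0.24·u(0 kr) = 0.76·1 + 0.24·0 = 0.76.
The second indifference gives u(60 kr) = 0.76·u(95 kr) + 0.24·u(0 kr) = 0.76·0.76 + 0.24·0.00 = 0.5776.

0.578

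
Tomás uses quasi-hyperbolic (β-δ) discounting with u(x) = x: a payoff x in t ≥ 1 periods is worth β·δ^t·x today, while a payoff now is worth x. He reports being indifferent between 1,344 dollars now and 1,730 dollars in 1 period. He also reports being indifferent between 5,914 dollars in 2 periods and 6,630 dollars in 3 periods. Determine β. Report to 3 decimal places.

The second indifference involves only future payoffs, so β cancels: β·δ^2·5914 = β·δ^3·6630, giving δ = 5914/6630 = 0.89201.
Now use the now-vs-future pair: 1344 = β·δ·1730 gives β = 1344/(0.89201·1730) ≈ 0.871.

β ≈ 0.871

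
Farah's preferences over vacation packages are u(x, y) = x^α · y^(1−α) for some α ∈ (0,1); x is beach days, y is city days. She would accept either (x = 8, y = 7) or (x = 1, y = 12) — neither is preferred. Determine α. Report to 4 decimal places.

Set the two utilities equal: 8^α·7^(1−α) = 1^α·12^(1−α).
(8/1)^α = (12/7)^(1−α); take logs: α·ln(8/1) = (1−α)·ln(12/7), i.e. α·2.0794415 = (1−α)·0.5389965.
So α/(1−α) = (0.5389965)/(2.0794415) = 0.2592025, and α = 0.2592025/1.2592025 ≈ 0.2058.

α ≈ 0.2058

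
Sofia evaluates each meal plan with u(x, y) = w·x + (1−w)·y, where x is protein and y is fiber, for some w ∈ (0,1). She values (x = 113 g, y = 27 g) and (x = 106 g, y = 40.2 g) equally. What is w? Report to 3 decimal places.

Equating utilities: w·113 + (1−w)·27 = w·106 + (1−w)·40.2.
w·(113−106) = (1−w)·(40.2−27), i.e. w·7 = (1−w)·13.2.
Hence w = 13.2/(7+13.2) = 13.2/20.2 = 0.653.

w = 0.653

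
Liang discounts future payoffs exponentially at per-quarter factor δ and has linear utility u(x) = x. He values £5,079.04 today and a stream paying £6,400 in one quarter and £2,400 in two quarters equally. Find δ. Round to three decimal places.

δ ≈ 0.640

Equating present values: 5079.04 = 6400δ + 2400δ².
That is, 2400δ² + 6400δ − 5079.04 = 0, a quadratic in δ.
δ = (−6400 + √(6400² + 4·2400·5079.04)) / (2·2400) = (−6400 + √89718784.00) / 4800 ≈ 0.640.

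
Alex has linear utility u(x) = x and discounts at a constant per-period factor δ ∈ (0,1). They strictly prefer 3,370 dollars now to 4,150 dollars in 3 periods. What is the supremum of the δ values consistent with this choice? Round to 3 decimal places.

Comparing present values: 3370 > δ^3·4150.
Dividing by 4150: δ^3 < 0.81205. Both sides are positive, so the cube root keeps the direction.
δ < 0.81205^(1/3) = 0.933.

δ < 0.933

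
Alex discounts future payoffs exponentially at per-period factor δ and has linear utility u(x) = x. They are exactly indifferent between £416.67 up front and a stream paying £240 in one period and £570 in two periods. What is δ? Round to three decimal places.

Present value of the stream is 240·δ + 570·δ². Indifference gives 240δ + 570δ² = 416.67.
That is, 570δ² + 240δ − 416.67 = 0, a quadratic in δ.
The positive root is δ = [−240 + √(240² + 4·570·416.67)] / (2·570) = (−240 + 1003.797)/1140 ≈ 0.670.

δ ≈ 0.670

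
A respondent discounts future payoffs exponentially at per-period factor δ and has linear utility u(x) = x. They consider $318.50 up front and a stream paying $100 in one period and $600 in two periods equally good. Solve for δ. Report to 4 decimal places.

δ ≈ 0.6500

The stream is worth 100δ + 600δ² today, so 100δ + 600δ² = 318.50.
So 600δ² + 100δ − 318.50 = 0.
By the quadratic formula (taking the positive root), δ = (−100 + √774400.00) / 1200 ≈ 0.6500.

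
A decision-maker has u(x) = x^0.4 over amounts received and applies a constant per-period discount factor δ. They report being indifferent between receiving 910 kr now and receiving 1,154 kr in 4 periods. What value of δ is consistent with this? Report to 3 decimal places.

δ ≈ 0.977

Equating discounted utilities: u(910) = δ^4·u(1154) ⇒ δ^4 = u(910)/u(1154).
With u(x) = x^0.4: δ^4 = 910^0.4/1154^0.4 = (910/1154)^0.4 = 0.90936.
Hence δ = (0.90936)^(1/4) = 0.97653.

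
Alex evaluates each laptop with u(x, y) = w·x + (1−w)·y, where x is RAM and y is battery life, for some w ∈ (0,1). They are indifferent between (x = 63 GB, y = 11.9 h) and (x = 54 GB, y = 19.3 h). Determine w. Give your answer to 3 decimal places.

w = 0.451

Equating utilities: w·63 + (1−w)·11.9 = w·54 + (1−w)·19.3.
w·(63−54) = (1−w)·(19.3−11.9), i.e. w·9 = (1−w)·7.4.
So w/(1−w) = 7.4/9 = 0.8222, giving w = 7.4/(9+7.4) = 0.451.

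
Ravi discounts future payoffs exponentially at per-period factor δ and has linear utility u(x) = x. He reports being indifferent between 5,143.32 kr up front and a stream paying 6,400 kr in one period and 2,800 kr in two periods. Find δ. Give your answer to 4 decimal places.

δ ≈ 0.6300

Equating present values: 5143.32 = 6400δ + 2800δ².
So 2800δ² + 6400δ − 5143.32 = 0.
δ = (−6400 + √(6400² + 4·2800·5143.32)) / (2·2800) = (−6400 + √98565184.00) / 5600 ≈ 0.6300.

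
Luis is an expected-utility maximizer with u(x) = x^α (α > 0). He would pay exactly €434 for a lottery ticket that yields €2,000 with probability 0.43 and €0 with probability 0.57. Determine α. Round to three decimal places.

α ≈ 0.552

Since u(0) = 0, the lottery's EU is 0.43·2000^α.
Indifference: 434^α = 0.43·2000^α, so (434/2000)^α = 0.43.
Take logs: α = ln 0.43 / ln(434/2000) ≈ 0.55239.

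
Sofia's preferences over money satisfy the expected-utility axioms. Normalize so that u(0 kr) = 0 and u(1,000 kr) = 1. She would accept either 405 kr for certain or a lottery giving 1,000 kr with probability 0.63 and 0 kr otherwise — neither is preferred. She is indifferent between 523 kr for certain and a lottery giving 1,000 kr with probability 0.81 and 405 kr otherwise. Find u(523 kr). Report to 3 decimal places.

0.930

The first gamble pins u(405 kr): it must equal 0.63·1 + 0.37·0 = 0.63.
Then u(523 kr) = 0.81·u(1,000 kr) + 0.19·u(405 kr) = 0.81·1.00 + 0.19·0.63 = 0.9297.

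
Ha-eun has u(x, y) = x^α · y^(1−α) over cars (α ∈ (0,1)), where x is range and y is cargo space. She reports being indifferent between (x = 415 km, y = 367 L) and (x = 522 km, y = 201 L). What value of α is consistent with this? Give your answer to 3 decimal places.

The Cobb–Douglas utilities coincide, so 415^α·367^(1−α) = 522^α·201^(1−α).
Rearrange to (415/522)^α = (201/367)^(1−α) and take logs: α·-0.229389 = (1−α)·-0.602057.
Thus α·(-0.831446) = -0.602057, so α = -0.602057/-0.831446 ≈ 0.724.

α ≈ 0.724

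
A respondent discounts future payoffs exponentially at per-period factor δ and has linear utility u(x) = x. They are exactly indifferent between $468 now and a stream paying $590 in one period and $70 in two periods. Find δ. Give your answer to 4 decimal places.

The stream is worth 590δ + 70δ² today, so 590δ + 70δ² = 468.
That is, 70δ² + 590δ − 468 = 0, a quadratic in δ.
The positive root is δ = [−590 + √(590² + 4·70·468)] / (2·70) = (−590 + 692.199)/140 ≈ 0.7300.

δ ≈ 0.7300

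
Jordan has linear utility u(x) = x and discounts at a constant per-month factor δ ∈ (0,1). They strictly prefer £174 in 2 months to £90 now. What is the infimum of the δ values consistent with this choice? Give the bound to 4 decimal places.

δ > 0.7192

The preference means 90 < δ^2·174.
Dividing by 174: δ^2 > 0.51724. Both sides are positive, so the square root keeps the direction.
δ > 0.51724^(1/2) = 0.7192.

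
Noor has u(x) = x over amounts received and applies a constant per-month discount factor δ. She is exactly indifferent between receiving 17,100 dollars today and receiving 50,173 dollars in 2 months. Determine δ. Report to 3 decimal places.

The payoff in 2 months is discounted by δ^2, so u(17100) = δ^2·u(50173) and δ^2 = u(17100)/u(50173).
With u(x) = x: δ^2 = 17100/50173 = 0.34082.
Hence δ = (0.34082)^(1/2) = 0.58380.

δ ≈ 0.584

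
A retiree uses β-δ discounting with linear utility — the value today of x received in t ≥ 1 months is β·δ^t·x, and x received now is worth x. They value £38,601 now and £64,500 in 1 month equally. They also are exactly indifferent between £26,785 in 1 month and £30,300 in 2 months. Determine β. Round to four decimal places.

β ≈ 0.6770

Both payoffs in the second observation are in the future, so β drops out: δ^1·26785 = δ^2·30300 ⇒ δ = 26785/30300 = 0.88399.
Now use the now-vs-future pair: 38601 = β·δ·64500 gives β = 38601/(0.88399·64500) ≈ 0.6770.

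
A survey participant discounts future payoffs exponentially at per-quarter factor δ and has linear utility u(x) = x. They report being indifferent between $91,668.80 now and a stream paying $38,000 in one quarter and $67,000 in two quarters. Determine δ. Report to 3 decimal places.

δ ≈ 0.920

Present value of the stream is 38000·δ + 67000·δ². Indifference gives 38000δ + 67000δ² = 91668.80.
Rearranged: 67000δ² + 38000δ − 91668.80 = 0.
δ = (−38000 + √(38000² + 4·67000·91668.80)) / (2·67000) = (−38000 + √26011238400.00) / 134000 ≈ 0.920.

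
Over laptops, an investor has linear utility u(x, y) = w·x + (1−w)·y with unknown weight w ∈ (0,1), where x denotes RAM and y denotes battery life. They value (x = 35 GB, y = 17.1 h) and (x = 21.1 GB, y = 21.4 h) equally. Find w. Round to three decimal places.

w = 0.236

u(35,17.1) = u(21.1,21.4) means w·35 + (1−w)·17.1 = w·21.1 + (1−w)·21.4.
w·(35−21.1) = (1−w)·(21.4−17.1), i.e. w·13.9 = (1−w)·4.3.
So w/(1−w) = 4.3/13.9 = 0.3094, giving w = 4.3/(13.9+4.3) = 0.236.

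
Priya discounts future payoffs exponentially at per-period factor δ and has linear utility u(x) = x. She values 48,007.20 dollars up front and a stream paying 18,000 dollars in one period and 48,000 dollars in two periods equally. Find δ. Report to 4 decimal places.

Present value of the stream is 18000·δ + 48000·δ². Indifference gives 18000δ + 48000δ² = 48007.20.
Rearranged: 48000δ² + 18000δ − 48007.20 = 0.
By the quadratic formula (taking the positive root), δ = (−18000 + √9541382400.00) / 96000 ≈ 0.8300.

δ ≈ 0.8300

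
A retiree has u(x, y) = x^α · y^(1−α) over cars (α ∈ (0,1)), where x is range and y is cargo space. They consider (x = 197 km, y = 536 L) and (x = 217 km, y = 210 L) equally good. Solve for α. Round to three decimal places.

α ≈ 0.906

The Cobb–Douglas utilities coincide, so 197^α·536^(1−α) = 217^α·210^(1−α).
(197/217)^α = (210/536)^(1−α); take logs: α·ln(197/217) = (1−α)·ln(210/536), i.e. α·-0.096694 = (1−α)·-0.937027.
Thus α·(-1.033721) = -0.937027, so α = -0.937027/-1.033721 ≈ 0.906.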